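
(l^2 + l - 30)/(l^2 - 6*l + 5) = (l + 6)/(l - 1)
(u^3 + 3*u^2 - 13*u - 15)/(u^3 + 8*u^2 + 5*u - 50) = (u^2 - 2*u - 3)/(u^2 + 3*u - 10)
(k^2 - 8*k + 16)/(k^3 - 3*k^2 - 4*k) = (k - 4)/(k*(k + 1))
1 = 1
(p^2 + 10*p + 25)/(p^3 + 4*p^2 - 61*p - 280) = (p + 5)/(p^2 - p - 56)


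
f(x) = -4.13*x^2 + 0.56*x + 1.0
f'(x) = 0.56 - 8.26*x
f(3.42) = -45.39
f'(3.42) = -27.69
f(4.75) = -89.52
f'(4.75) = -38.68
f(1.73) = -10.39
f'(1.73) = -13.73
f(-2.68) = -30.16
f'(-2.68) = 22.70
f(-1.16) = -5.21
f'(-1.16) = 10.14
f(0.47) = 0.35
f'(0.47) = -3.32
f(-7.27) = -221.35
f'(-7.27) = 60.61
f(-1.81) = -13.54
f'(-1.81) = 15.51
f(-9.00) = -338.57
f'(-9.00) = 74.90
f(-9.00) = -338.57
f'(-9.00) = 74.90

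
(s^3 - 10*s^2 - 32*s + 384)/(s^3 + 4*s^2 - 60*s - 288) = (s - 8)/(s + 6)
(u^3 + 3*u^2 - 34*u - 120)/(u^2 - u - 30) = u + 4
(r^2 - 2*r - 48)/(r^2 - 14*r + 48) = (r + 6)/(r - 6)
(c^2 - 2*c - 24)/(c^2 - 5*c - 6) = (c + 4)/(c + 1)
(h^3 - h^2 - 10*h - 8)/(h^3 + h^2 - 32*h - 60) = (h^2 - 3*h - 4)/(h^2 - h - 30)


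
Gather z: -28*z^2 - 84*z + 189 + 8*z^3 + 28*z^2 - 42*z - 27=8*z^3 - 126*z + 162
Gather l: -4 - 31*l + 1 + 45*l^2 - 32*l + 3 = 45*l^2 - 63*l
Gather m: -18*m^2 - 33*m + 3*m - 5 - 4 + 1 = -18*m^2 - 30*m - 8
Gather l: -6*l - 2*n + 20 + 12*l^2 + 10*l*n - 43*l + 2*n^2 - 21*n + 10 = 12*l^2 + l*(10*n - 49) + 2*n^2 - 23*n + 30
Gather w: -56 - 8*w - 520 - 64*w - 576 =-72*w - 1152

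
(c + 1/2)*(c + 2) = c^2 + 5*c/2 + 1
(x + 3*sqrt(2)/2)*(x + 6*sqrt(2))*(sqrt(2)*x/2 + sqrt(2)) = sqrt(2)*x^3/2 + sqrt(2)*x^2 + 15*x^2/2 + 9*sqrt(2)*x + 15*x + 18*sqrt(2)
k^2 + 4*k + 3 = (k + 1)*(k + 3)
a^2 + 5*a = a*(a + 5)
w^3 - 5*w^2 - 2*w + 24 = (w - 4)*(w - 3)*(w + 2)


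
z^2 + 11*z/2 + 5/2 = (z + 1/2)*(z + 5)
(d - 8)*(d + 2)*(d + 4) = d^3 - 2*d^2 - 40*d - 64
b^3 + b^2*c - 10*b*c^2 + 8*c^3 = (b - 2*c)*(b - c)*(b + 4*c)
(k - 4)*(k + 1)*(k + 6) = k^3 + 3*k^2 - 22*k - 24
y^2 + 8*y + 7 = (y + 1)*(y + 7)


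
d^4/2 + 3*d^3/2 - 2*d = d*(d/2 + 1)*(d - 1)*(d + 2)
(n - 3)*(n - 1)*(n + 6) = n^3 + 2*n^2 - 21*n + 18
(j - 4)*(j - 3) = j^2 - 7*j + 12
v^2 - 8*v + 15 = (v - 5)*(v - 3)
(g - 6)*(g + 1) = g^2 - 5*g - 6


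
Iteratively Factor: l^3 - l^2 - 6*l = (l - 3)*(l^2 + 2*l) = (l - 3)*(l + 2)*(l)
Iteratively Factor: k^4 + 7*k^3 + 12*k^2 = (k + 3)*(k^3 + 4*k^2) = (k + 3)*(k + 4)*(k^2) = k*(k + 3)*(k + 4)*(k)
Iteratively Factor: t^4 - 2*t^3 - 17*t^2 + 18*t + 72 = (t - 3)*(t^3 + t^2 - 14*t - 24) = (t - 3)*(t + 2)*(t^2 - t - 12) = (t - 4)*(t - 3)*(t + 2)*(t + 3)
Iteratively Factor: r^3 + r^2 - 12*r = (r + 4)*(r^2 - 3*r) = r*(r + 4)*(r - 3)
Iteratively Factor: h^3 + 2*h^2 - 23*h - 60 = (h + 4)*(h^2 - 2*h - 15) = (h - 5)*(h + 4)*(h + 3)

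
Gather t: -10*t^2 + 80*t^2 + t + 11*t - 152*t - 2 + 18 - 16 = 70*t^2 - 140*t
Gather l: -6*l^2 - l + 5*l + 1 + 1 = -6*l^2 + 4*l + 2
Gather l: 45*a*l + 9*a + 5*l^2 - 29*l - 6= 9*a + 5*l^2 + l*(45*a - 29) - 6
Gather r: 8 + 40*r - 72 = 40*r - 64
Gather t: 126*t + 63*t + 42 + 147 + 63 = 189*t + 252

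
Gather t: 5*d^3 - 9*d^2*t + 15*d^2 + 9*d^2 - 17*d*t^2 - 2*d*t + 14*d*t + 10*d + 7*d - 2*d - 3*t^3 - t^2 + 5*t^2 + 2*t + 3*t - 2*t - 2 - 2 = 5*d^3 + 24*d^2 + 15*d - 3*t^3 + t^2*(4 - 17*d) + t*(-9*d^2 + 12*d + 3) - 4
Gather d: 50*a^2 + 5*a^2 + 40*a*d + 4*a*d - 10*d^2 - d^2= 55*a^2 + 44*a*d - 11*d^2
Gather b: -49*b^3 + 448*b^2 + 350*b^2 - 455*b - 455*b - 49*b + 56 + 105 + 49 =-49*b^3 + 798*b^2 - 959*b + 210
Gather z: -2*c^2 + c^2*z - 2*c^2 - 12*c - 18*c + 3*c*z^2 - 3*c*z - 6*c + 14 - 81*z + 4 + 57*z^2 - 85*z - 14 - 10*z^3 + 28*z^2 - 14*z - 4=-4*c^2 - 36*c - 10*z^3 + z^2*(3*c + 85) + z*(c^2 - 3*c - 180)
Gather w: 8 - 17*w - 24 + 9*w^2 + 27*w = 9*w^2 + 10*w - 16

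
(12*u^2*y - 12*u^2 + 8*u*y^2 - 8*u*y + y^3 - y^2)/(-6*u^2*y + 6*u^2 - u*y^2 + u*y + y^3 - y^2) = (6*u + y)/(-3*u + y)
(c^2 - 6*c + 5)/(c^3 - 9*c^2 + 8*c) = (c - 5)/(c*(c - 8))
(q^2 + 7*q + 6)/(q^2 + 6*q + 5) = (q + 6)/(q + 5)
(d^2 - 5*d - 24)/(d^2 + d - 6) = (d - 8)/(d - 2)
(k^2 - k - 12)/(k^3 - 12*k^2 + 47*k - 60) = (k + 3)/(k^2 - 8*k + 15)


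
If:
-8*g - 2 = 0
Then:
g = -1/4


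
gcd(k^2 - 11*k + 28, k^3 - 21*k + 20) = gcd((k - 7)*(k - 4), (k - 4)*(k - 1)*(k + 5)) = k - 4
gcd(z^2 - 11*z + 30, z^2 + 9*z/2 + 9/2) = 1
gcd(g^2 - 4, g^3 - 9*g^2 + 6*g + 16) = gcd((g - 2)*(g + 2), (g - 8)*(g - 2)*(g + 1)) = g - 2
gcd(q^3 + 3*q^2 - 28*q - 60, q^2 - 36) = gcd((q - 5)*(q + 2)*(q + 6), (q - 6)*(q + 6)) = q + 6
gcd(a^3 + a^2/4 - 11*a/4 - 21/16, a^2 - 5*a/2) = 1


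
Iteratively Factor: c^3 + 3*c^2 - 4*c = (c - 1)*(c^2 + 4*c) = c*(c - 1)*(c + 4)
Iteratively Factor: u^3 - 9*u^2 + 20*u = (u - 5)*(u^2 - 4*u) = u*(u - 5)*(u - 4)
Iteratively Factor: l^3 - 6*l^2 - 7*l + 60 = (l - 5)*(l^2 - l - 12) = (l - 5)*(l - 4)*(l + 3)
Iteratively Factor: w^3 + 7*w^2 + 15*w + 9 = (w + 1)*(w^2 + 6*w + 9) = (w + 1)*(w + 3)*(w + 3)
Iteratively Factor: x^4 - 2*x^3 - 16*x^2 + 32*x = (x - 2)*(x^3 - 16*x) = (x - 4)*(x - 2)*(x^2 + 4*x) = (x - 4)*(x - 2)*(x + 4)*(x)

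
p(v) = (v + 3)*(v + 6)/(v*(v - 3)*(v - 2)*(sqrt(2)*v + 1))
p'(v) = -sqrt(2)*(v + 3)*(v + 6)/(v*(v - 3)*(v - 2)*(sqrt(2)*v + 1)^2) + (v + 3)/(v*(v - 3)*(v - 2)*(sqrt(2)*v + 1)) + (v + 6)/(v*(v - 3)*(v - 2)*(sqrt(2)*v + 1)) - (v + 3)*(v + 6)/(v*(v - 3)*(v - 2)^2*(sqrt(2)*v + 1)) - (v + 3)*(v + 6)/(v*(v - 3)^2*(v - 2)*(sqrt(2)*v + 1)) - (v + 3)*(v + 6)/(v^2*(v - 3)*(v - 2)*(sqrt(2)*v + 1))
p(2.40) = -17.92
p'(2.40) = 22.72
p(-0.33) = -11.09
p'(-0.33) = -18.39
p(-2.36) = 0.02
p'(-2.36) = 0.06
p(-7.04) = 0.00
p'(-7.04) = 0.00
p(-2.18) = 0.03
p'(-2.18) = 0.10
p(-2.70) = 0.00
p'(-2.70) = 0.02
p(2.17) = -33.90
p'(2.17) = 175.29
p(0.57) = 6.56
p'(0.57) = -6.52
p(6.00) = 0.16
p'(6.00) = -0.11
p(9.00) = 0.03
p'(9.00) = -0.01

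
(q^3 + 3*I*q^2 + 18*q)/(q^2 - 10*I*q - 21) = q*(q + 6*I)/(q - 7*I)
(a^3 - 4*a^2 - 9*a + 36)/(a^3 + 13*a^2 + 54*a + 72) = (a^2 - 7*a + 12)/(a^2 + 10*a + 24)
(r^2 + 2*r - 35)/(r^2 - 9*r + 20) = (r + 7)/(r - 4)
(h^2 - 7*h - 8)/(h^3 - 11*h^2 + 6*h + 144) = (h + 1)/(h^2 - 3*h - 18)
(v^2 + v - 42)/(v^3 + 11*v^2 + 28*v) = (v - 6)/(v*(v + 4))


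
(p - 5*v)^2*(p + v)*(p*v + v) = p^4*v - 9*p^3*v^2 + p^3*v + 15*p^2*v^3 - 9*p^2*v^2 + 25*p*v^4 + 15*p*v^3 + 25*v^4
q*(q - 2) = q^2 - 2*q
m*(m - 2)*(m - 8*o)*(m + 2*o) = m^4 - 6*m^3*o - 2*m^3 - 16*m^2*o^2 + 12*m^2*o + 32*m*o^2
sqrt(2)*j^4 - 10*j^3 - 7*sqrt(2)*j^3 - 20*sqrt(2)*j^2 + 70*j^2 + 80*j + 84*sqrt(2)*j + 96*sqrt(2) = (j - 8)*(j - 6*sqrt(2))*(j + sqrt(2))*(sqrt(2)*j + sqrt(2))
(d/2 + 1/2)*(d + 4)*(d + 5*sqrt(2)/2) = d^3/2 + 5*sqrt(2)*d^2/4 + 5*d^2/2 + 2*d + 25*sqrt(2)*d/4 + 5*sqrt(2)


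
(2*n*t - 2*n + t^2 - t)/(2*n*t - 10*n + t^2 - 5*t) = (t - 1)/(t - 5)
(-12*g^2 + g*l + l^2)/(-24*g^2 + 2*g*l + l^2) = (-12*g^2 + g*l + l^2)/(-24*g^2 + 2*g*l + l^2)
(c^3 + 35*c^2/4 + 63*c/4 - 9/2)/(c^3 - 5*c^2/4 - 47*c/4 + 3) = (c + 6)/(c - 4)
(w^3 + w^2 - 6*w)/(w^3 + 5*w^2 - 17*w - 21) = w*(w^2 + w - 6)/(w^3 + 5*w^2 - 17*w - 21)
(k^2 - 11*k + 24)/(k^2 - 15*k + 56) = (k - 3)/(k - 7)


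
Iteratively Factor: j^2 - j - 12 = (j - 4)*(j + 3)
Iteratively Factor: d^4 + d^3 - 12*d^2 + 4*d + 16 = (d - 2)*(d^3 + 3*d^2 - 6*d - 8) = (d - 2)^2*(d^2 + 5*d + 4) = (d - 2)^2*(d + 1)*(d + 4)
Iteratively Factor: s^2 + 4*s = (s + 4)*(s)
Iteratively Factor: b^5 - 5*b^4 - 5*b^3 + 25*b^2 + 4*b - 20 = (b - 5)*(b^4 - 5*b^2 + 4) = (b - 5)*(b + 1)*(b^3 - b^2 - 4*b + 4) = (b - 5)*(b - 1)*(b + 1)*(b^2 - 4) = (b - 5)*(b - 1)*(b + 1)*(b + 2)*(b - 2)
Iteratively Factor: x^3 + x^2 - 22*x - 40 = (x + 2)*(x^2 - x - 20) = (x - 5)*(x + 2)*(x + 4)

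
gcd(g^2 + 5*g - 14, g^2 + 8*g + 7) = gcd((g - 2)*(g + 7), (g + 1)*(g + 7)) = g + 7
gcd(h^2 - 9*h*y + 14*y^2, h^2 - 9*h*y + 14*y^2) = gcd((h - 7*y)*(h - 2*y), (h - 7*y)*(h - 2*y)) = h^2 - 9*h*y + 14*y^2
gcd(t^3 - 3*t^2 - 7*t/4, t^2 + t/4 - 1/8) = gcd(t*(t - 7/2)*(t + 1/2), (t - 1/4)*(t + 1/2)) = t + 1/2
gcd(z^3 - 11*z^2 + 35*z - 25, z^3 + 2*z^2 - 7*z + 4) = z - 1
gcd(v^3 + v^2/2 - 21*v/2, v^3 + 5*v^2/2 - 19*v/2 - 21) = v^2 + v/2 - 21/2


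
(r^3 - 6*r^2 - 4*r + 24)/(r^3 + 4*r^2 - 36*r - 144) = (r^2 - 4)/(r^2 + 10*r + 24)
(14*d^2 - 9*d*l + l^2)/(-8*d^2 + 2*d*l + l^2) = (-7*d + l)/(4*d + l)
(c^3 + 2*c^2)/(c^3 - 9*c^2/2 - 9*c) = 2*c*(c + 2)/(2*c^2 - 9*c - 18)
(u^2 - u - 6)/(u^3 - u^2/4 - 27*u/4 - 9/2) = 4/(4*u + 3)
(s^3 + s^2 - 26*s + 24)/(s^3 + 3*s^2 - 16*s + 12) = (s - 4)/(s - 2)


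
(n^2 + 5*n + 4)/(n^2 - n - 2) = (n + 4)/(n - 2)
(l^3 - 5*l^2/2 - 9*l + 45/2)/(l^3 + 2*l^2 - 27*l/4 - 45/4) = 2*(l - 3)/(2*l + 3)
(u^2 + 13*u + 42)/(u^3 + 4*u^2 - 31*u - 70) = (u + 6)/(u^2 - 3*u - 10)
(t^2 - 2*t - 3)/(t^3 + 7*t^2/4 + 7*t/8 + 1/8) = 8*(t - 3)/(8*t^2 + 6*t + 1)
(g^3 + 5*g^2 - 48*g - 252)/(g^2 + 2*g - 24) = (g^2 - g - 42)/(g - 4)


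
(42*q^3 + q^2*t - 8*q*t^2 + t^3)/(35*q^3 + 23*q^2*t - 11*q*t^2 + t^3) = (6*q^2 + q*t - t^2)/(5*q^2 + 4*q*t - t^2)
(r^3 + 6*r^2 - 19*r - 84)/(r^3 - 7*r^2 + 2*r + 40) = (r^2 + 10*r + 21)/(r^2 - 3*r - 10)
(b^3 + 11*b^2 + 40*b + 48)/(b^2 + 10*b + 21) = (b^2 + 8*b + 16)/(b + 7)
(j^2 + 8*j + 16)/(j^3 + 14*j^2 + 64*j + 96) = 1/(j + 6)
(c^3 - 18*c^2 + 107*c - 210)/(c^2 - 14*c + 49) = (c^2 - 11*c + 30)/(c - 7)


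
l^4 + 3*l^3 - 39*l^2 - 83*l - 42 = (l - 6)*(l + 1)^2*(l + 7)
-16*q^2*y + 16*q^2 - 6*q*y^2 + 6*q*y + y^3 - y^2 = (-8*q + y)*(2*q + y)*(y - 1)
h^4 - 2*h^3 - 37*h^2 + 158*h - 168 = (h - 4)*(h - 3)*(h - 2)*(h + 7)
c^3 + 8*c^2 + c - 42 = (c - 2)*(c + 3)*(c + 7)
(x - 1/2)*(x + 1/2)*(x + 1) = x^3 + x^2 - x/4 - 1/4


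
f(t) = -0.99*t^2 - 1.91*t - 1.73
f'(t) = -1.98*t - 1.91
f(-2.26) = -2.47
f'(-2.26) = 2.56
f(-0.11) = -1.53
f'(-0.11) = -1.69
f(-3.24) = -5.93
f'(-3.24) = 4.51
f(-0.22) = -1.36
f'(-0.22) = -1.47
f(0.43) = -2.73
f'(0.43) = -2.76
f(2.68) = -13.96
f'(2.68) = -7.22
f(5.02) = -36.27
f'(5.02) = -11.85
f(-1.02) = -0.81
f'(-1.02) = 0.11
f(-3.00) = -4.91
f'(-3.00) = 4.03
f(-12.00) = -121.37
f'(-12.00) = 21.85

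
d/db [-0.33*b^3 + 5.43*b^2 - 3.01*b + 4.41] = -0.99*b^2 + 10.86*b - 3.01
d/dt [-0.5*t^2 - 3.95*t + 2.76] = -1.0*t - 3.95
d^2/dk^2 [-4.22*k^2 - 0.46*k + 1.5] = -8.44000000000000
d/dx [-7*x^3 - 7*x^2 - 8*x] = -21*x^2 - 14*x - 8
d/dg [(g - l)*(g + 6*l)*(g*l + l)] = l*(3*g^2 + 10*g*l + 2*g - 6*l^2 + 5*l)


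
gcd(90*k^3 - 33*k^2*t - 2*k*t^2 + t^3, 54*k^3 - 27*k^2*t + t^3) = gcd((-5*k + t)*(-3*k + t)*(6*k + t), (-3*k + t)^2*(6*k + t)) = -18*k^2 + 3*k*t + t^2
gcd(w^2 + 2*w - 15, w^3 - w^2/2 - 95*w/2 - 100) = w + 5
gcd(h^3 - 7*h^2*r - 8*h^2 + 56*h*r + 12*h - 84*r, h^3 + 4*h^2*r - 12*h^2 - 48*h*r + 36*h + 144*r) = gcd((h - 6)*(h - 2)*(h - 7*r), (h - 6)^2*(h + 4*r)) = h - 6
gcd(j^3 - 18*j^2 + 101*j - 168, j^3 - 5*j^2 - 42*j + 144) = j^2 - 11*j + 24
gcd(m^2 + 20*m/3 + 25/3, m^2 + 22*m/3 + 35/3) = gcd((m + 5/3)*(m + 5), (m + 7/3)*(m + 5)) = m + 5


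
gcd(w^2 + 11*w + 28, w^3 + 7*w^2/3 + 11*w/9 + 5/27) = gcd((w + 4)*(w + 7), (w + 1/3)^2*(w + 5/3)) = 1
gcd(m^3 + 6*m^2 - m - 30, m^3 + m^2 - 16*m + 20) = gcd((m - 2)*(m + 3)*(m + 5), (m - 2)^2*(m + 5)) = m^2 + 3*m - 10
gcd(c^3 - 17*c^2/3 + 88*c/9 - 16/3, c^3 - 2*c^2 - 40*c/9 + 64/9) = c - 4/3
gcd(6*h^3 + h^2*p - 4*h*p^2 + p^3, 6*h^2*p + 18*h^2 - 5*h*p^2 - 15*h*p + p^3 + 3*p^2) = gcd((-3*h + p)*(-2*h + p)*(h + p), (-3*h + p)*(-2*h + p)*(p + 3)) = 6*h^2 - 5*h*p + p^2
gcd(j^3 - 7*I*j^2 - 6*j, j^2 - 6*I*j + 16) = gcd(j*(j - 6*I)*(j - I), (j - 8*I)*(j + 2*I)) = 1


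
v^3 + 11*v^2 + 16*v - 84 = (v - 2)*(v + 6)*(v + 7)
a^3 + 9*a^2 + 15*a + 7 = (a + 1)^2*(a + 7)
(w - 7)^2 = w^2 - 14*w + 49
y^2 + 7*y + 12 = (y + 3)*(y + 4)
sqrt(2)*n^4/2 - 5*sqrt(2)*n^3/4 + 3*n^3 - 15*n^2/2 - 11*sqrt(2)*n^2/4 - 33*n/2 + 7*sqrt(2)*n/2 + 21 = (n - 7/2)*(n - 1)*(n + 3*sqrt(2))*(sqrt(2)*n/2 + sqrt(2))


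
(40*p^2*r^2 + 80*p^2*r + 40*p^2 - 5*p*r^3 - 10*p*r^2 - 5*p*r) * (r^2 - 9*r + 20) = 40*p^2*r^4 - 280*p^2*r^3 + 120*p^2*r^2 + 1240*p^2*r + 800*p^2 - 5*p*r^5 + 35*p*r^4 - 15*p*r^3 - 155*p*r^2 - 100*p*r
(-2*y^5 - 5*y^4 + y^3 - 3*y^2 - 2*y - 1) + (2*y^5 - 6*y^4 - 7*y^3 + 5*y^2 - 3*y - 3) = -11*y^4 - 6*y^3 + 2*y^2 - 5*y - 4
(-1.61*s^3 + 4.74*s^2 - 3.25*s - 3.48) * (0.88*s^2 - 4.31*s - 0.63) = -1.4168*s^5 + 11.1103*s^4 - 22.2751*s^3 + 7.9589*s^2 + 17.0463*s + 2.1924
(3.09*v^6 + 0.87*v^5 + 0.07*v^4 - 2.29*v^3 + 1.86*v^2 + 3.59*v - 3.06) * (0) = 0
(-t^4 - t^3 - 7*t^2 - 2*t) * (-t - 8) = t^5 + 9*t^4 + 15*t^3 + 58*t^2 + 16*t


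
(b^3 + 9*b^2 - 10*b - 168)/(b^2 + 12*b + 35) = (b^2 + 2*b - 24)/(b + 5)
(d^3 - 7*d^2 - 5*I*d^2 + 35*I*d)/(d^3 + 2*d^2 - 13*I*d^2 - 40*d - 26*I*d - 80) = d*(d - 7)/(d^2 + 2*d*(1 - 4*I) - 16*I)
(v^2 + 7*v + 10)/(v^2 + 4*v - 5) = (v + 2)/(v - 1)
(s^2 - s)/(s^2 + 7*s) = (s - 1)/(s + 7)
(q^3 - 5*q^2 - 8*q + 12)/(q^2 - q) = q - 4 - 12/q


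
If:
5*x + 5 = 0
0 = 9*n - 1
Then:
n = 1/9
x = -1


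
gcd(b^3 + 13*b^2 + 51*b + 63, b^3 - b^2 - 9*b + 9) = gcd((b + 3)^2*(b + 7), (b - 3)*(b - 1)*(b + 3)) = b + 3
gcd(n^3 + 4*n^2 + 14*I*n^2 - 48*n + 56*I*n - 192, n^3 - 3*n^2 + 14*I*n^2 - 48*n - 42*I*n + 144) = n^2 + 14*I*n - 48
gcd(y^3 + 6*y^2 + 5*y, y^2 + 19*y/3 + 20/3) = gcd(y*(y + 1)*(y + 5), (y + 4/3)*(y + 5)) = y + 5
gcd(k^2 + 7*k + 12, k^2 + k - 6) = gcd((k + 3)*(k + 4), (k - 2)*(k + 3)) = k + 3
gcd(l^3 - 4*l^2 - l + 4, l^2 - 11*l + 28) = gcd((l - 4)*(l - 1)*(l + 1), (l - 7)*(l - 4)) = l - 4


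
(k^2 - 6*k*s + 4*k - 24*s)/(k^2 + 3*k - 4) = (k - 6*s)/(k - 1)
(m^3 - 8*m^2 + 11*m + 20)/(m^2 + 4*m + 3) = (m^2 - 9*m + 20)/(m + 3)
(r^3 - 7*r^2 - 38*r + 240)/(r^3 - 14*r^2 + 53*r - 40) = (r + 6)/(r - 1)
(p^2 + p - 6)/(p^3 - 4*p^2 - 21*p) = (p - 2)/(p*(p - 7))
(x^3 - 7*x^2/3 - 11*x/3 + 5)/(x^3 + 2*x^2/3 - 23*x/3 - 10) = (x - 1)/(x + 2)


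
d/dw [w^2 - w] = 2*w - 1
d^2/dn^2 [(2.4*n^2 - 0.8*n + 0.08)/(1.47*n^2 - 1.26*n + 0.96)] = (-7.105427357601e-15*n^4 + 5.43312*n^3 - 19.284048*n^2 + 5.884704*n + 2.516544)/(3.176523*n^6 - 8.168202*n^5 + 13.224708*n^4 - 12.669048*n^3 + 8.636544*n^2 - 3.483648*n + 0.884736)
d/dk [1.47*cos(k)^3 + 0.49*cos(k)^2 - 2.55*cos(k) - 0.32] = (-4.41*cos(k)^2 - 0.98*cos(k) + 2.55)*sin(k)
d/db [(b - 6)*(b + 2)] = 2*b - 4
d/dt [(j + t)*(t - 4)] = j + 2*t - 4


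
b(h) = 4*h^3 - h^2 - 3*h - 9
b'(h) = 12*h^2 - 2*h - 3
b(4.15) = 247.22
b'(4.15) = 195.37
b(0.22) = -9.67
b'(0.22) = -2.86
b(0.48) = -10.23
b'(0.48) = -1.20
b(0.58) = -10.30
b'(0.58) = -0.12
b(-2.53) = -72.59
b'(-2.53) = 78.87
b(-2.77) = -93.38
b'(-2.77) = 94.61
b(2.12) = 18.26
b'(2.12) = 46.69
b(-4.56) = -395.39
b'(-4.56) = 255.64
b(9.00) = 2799.00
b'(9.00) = 951.00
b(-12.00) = -7029.00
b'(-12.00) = 1749.00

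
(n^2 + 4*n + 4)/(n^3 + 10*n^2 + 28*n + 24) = 1/(n + 6)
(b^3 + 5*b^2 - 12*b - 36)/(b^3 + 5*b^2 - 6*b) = (b^2 - b - 6)/(b*(b - 1))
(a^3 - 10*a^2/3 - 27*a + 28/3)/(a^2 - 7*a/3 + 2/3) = (a^2 - 3*a - 28)/(a - 2)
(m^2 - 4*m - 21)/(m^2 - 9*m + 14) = (m + 3)/(m - 2)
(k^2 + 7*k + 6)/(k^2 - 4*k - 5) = (k + 6)/(k - 5)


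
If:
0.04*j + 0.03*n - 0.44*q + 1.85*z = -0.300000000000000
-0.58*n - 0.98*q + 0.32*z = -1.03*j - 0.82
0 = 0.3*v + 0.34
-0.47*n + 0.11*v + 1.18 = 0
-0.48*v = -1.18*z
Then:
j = -0.48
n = 2.25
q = -1.15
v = -1.13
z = -0.46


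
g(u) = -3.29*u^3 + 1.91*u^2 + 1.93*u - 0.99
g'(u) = -9.87*u^2 + 3.82*u + 1.93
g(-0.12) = -1.19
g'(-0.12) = 1.33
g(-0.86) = 0.86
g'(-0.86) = -8.66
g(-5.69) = 655.95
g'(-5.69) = -339.36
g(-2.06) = 31.90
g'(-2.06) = -47.82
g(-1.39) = 8.85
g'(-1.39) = -22.45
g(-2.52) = 58.93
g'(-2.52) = -70.37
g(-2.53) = 59.63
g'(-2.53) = -70.91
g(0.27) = -0.39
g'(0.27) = 2.24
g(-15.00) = 11503.56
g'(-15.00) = -2276.12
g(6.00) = -631.29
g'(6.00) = -330.47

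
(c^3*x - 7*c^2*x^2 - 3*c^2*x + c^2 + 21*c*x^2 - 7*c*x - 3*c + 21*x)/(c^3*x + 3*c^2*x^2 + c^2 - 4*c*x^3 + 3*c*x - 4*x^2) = (-c^2 + 7*c*x + 3*c - 21*x)/(-c^2 - 3*c*x + 4*x^2)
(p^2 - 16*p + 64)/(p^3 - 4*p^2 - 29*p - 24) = (p - 8)/(p^2 + 4*p + 3)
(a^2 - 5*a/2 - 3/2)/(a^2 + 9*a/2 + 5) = (2*a^2 - 5*a - 3)/(2*a^2 + 9*a + 10)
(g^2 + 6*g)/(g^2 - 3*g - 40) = g*(g + 6)/(g^2 - 3*g - 40)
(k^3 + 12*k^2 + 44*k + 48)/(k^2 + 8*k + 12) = k + 4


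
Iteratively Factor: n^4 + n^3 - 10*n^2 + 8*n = (n - 2)*(n^3 + 3*n^2 - 4*n) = (n - 2)*(n - 1)*(n^2 + 4*n) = n*(n - 2)*(n - 1)*(n + 4)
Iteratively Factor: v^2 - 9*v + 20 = (v - 5)*(v - 4)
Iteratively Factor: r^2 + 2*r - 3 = (r + 3)*(r - 1)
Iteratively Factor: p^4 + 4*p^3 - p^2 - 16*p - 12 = (p - 2)*(p^3 + 6*p^2 + 11*p + 6) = (p - 2)*(p + 2)*(p^2 + 4*p + 3) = (p - 2)*(p + 1)*(p + 2)*(p + 3)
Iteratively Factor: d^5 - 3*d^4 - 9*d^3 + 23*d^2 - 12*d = (d - 4)*(d^4 + d^3 - 5*d^2 + 3*d) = (d - 4)*(d - 1)*(d^3 + 2*d^2 - 3*d) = (d - 4)*(d - 1)*(d + 3)*(d^2 - d) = (d - 4)*(d - 1)^2*(d + 3)*(d)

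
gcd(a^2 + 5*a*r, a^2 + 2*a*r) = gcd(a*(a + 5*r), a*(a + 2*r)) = a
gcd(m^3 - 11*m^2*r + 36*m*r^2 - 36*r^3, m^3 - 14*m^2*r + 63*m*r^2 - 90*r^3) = m^2 - 9*m*r + 18*r^2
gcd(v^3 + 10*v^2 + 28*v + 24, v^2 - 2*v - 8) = v + 2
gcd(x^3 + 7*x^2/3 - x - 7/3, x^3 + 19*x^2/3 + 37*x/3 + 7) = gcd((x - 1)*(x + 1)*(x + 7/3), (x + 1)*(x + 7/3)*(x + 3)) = x^2 + 10*x/3 + 7/3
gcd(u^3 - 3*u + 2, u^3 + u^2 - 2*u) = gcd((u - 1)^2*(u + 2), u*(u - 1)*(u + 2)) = u^2 + u - 2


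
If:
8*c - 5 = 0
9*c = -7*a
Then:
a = -45/56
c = 5/8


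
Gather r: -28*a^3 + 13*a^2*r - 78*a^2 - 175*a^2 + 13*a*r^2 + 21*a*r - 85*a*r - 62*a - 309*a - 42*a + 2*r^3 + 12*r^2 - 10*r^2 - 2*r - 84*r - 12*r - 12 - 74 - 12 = -28*a^3 - 253*a^2 - 413*a + 2*r^3 + r^2*(13*a + 2) + r*(13*a^2 - 64*a - 98) - 98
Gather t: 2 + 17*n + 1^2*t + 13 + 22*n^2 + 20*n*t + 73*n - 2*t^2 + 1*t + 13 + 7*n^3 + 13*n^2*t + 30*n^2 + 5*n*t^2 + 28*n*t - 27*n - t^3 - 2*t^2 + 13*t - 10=7*n^3 + 52*n^2 + 63*n - t^3 + t^2*(5*n - 4) + t*(13*n^2 + 48*n + 15) + 18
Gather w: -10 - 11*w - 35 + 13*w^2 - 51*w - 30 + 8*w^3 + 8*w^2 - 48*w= 8*w^3 + 21*w^2 - 110*w - 75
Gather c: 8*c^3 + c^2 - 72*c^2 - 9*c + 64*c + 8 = 8*c^3 - 71*c^2 + 55*c + 8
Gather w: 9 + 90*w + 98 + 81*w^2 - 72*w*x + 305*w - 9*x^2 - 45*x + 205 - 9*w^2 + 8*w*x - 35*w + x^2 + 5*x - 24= 72*w^2 + w*(360 - 64*x) - 8*x^2 - 40*x + 288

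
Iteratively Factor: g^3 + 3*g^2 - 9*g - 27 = (g + 3)*(g^2 - 9) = (g - 3)*(g + 3)*(g + 3)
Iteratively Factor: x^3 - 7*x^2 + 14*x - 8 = (x - 1)*(x^2 - 6*x + 8) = (x - 2)*(x - 1)*(x - 4)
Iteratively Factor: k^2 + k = (k + 1)*(k)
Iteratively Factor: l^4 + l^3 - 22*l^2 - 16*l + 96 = (l + 4)*(l^3 - 3*l^2 - 10*l + 24) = (l - 2)*(l + 4)*(l^2 - l - 12) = (l - 4)*(l - 2)*(l + 4)*(l + 3)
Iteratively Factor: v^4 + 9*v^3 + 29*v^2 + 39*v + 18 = (v + 3)*(v^3 + 6*v^2 + 11*v + 6) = (v + 3)^2*(v^2 + 3*v + 2) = (v + 1)*(v + 3)^2*(v + 2)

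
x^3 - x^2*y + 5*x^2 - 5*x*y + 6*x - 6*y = (x + 2)*(x + 3)*(x - y)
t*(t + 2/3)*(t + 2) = t^3 + 8*t^2/3 + 4*t/3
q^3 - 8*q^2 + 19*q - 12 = (q - 4)*(q - 3)*(q - 1)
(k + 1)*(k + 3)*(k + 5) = k^3 + 9*k^2 + 23*k + 15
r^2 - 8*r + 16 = (r - 4)^2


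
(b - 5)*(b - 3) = b^2 - 8*b + 15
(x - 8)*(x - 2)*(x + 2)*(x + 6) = x^4 - 2*x^3 - 52*x^2 + 8*x + 192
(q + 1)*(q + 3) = q^2 + 4*q + 3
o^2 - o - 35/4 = (o - 7/2)*(o + 5/2)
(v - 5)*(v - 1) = v^2 - 6*v + 5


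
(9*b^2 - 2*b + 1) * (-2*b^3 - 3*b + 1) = -18*b^5 + 4*b^4 - 29*b^3 + 15*b^2 - 5*b + 1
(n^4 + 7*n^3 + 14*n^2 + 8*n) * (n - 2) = n^5 + 5*n^4 - 20*n^2 - 16*n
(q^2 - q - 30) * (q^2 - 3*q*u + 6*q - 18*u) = q^4 - 3*q^3*u + 5*q^3 - 15*q^2*u - 36*q^2 + 108*q*u - 180*q + 540*u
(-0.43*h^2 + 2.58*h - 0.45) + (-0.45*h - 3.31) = -0.43*h^2 + 2.13*h - 3.76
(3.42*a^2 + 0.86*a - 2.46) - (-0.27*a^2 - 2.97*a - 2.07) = 3.69*a^2 + 3.83*a - 0.39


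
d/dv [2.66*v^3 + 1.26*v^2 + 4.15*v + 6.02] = 7.98*v^2 + 2.52*v + 4.15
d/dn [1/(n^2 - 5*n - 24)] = (5 - 2*n)/(-n^2 + 5*n + 24)^2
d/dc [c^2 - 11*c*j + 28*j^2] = 2*c - 11*j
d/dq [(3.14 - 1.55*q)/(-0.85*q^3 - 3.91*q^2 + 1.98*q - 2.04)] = (-2.635*q^3 + 1.9465*q^2 + 24.5548*q - 3.0552)/(0.7225*q^6 + 6.647*q^5 + 11.9221*q^4 - 12.0156*q^3 + 19.8732*q^2 - 8.0784*q + 4.1616)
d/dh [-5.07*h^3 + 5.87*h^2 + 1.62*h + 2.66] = -15.21*h^2 + 11.74*h + 1.62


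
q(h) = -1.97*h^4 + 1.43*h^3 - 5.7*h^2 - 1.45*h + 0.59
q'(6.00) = -1617.49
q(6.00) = -2457.55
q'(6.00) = -1617.49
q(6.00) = -2457.55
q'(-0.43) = 4.87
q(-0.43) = -0.02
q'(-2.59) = 193.76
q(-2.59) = -147.38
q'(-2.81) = 239.30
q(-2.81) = -194.90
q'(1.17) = -21.54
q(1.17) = -10.31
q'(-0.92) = 18.81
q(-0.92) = -5.43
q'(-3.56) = 449.03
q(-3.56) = -447.43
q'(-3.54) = 442.24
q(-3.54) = -438.52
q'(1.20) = -22.57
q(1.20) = -10.97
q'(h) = -7.88*h^3 + 4.29*h^2 - 11.4*h - 1.45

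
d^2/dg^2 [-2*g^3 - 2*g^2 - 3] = -12*g - 4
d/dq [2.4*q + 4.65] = 2.40000000000000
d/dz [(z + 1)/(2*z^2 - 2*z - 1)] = (-2*z^2 - 4*z + 1)/(4*z^4 - 8*z^3 + 4*z + 1)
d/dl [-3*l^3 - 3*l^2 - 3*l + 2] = -9*l^2 - 6*l - 3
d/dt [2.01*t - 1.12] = 2.01000000000000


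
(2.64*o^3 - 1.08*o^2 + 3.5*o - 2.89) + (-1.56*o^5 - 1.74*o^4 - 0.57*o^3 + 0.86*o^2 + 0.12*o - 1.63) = -1.56*o^5 - 1.74*o^4 + 2.07*o^3 - 0.22*o^2 + 3.62*o - 4.52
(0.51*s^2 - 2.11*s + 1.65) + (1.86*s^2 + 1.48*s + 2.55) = 2.37*s^2 - 0.63*s + 4.2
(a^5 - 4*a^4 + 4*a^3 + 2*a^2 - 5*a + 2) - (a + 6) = a^5 - 4*a^4 + 4*a^3 + 2*a^2 - 6*a - 4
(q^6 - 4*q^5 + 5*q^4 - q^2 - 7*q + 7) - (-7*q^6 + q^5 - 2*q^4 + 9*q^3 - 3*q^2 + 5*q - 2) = 8*q^6 - 5*q^5 + 7*q^4 - 9*q^3 + 2*q^2 - 12*q + 9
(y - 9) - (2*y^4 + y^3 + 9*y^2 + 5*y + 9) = -2*y^4 - y^3 - 9*y^2 - 4*y - 18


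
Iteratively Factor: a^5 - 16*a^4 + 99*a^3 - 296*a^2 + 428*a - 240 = (a - 2)*(a^4 - 14*a^3 + 71*a^2 - 154*a + 120) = (a - 5)*(a - 2)*(a^3 - 9*a^2 + 26*a - 24) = (a - 5)*(a - 4)*(a - 2)*(a^2 - 5*a + 6) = (a - 5)*(a - 4)*(a - 3)*(a - 2)*(a - 2)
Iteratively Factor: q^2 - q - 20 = (q + 4)*(q - 5)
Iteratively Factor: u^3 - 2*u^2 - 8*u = (u + 2)*(u^2 - 4*u) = (u - 4)*(u + 2)*(u)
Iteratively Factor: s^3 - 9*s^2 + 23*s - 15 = (s - 5)*(s^2 - 4*s + 3) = (s - 5)*(s - 1)*(s - 3)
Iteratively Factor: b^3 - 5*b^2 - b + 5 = (b - 5)*(b^2 - 1) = (b - 5)*(b - 1)*(b + 1)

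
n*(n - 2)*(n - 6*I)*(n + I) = n^4 - 2*n^3 - 5*I*n^3 + 6*n^2 + 10*I*n^2 - 12*n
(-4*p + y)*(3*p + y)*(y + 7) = -12*p^2*y - 84*p^2 - p*y^2 - 7*p*y + y^3 + 7*y^2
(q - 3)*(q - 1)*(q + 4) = q^3 - 13*q + 12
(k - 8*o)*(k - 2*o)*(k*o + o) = k^3*o - 10*k^2*o^2 + k^2*o + 16*k*o^3 - 10*k*o^2 + 16*o^3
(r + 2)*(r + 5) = r^2 + 7*r + 10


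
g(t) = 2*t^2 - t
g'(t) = 4*t - 1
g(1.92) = 5.45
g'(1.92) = 6.68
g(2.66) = 11.49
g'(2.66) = 9.64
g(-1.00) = 3.00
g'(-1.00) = -5.00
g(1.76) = 4.44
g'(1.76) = 6.04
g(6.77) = 84.90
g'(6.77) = 26.08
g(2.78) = 12.68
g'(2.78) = 10.12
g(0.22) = -0.12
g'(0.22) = -0.12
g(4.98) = 44.62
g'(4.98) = 18.92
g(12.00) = 276.00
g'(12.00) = 47.00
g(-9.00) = 171.00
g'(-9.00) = -37.00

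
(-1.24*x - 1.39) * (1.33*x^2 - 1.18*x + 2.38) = -1.6492*x^3 - 0.3855*x^2 - 1.311*x - 3.3082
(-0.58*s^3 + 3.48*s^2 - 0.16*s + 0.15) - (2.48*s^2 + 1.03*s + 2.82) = -0.58*s^3 + 1.0*s^2 - 1.19*s - 2.67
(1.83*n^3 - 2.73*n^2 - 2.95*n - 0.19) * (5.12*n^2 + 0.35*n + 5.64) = 9.3696*n^5 - 13.3371*n^4 - 5.7383*n^3 - 17.4025*n^2 - 16.7045*n - 1.0716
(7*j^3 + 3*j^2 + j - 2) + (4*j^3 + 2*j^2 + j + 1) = 11*j^3 + 5*j^2 + 2*j - 1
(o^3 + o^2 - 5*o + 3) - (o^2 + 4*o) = o^3 - 9*o + 3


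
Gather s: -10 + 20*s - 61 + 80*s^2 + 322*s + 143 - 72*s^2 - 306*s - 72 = 8*s^2 + 36*s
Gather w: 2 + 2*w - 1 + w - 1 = 3*w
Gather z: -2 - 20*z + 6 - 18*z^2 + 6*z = -18*z^2 - 14*z + 4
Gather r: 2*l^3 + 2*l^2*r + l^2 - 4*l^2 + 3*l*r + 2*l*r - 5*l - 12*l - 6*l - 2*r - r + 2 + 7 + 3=2*l^3 - 3*l^2 - 23*l + r*(2*l^2 + 5*l - 3) + 12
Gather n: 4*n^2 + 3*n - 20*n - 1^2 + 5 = 4*n^2 - 17*n + 4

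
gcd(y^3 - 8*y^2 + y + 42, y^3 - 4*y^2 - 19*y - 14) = y^2 - 5*y - 14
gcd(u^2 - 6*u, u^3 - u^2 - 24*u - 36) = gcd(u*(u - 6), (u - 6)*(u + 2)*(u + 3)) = u - 6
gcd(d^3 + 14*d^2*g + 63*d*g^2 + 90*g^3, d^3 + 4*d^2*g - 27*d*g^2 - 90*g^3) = d^2 + 9*d*g + 18*g^2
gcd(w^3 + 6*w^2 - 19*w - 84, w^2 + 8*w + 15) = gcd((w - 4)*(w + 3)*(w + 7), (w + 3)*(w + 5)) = w + 3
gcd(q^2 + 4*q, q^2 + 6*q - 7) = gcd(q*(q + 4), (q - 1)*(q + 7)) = 1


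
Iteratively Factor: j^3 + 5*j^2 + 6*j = (j + 2)*(j^2 + 3*j) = (j + 2)*(j + 3)*(j)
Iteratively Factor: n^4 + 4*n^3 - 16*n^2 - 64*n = (n + 4)*(n^3 - 16*n) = (n - 4)*(n + 4)*(n^2 + 4*n) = (n - 4)*(n + 4)^2*(n)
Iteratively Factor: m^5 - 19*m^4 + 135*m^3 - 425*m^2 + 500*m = (m - 4)*(m^4 - 15*m^3 + 75*m^2 - 125*m) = (m - 5)*(m - 4)*(m^3 - 10*m^2 + 25*m) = m*(m - 5)*(m - 4)*(m^2 - 10*m + 25) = m*(m - 5)^2*(m - 4)*(m - 5)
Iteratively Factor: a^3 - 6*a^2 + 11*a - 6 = (a - 3)*(a^2 - 3*a + 2) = (a - 3)*(a - 2)*(a - 1)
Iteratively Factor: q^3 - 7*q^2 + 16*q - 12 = (q - 2)*(q^2 - 5*q + 6) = (q - 2)^2*(q - 3)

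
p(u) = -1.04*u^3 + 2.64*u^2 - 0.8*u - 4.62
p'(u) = -3.12*u^2 + 5.28*u - 0.8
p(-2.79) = 40.75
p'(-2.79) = -39.82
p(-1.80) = 11.44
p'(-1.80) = -20.41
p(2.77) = -8.68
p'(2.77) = -10.11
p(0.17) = -4.68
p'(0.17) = 0.01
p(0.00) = -4.62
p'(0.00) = -0.80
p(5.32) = -90.75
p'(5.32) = -61.01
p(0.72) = -4.22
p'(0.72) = 1.38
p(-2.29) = 23.55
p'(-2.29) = -29.25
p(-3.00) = 49.62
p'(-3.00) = -44.72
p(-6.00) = 319.86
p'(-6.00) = -144.80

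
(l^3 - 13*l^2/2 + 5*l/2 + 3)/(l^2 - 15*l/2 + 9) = (2*l^2 - l - 1)/(2*l - 3)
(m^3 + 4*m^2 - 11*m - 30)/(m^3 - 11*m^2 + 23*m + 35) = (m^3 + 4*m^2 - 11*m - 30)/(m^3 - 11*m^2 + 23*m + 35)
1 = 1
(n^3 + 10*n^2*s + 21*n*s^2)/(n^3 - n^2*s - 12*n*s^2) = (-n - 7*s)/(-n + 4*s)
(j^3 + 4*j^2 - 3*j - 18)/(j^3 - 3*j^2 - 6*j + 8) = (j^3 + 4*j^2 - 3*j - 18)/(j^3 - 3*j^2 - 6*j + 8)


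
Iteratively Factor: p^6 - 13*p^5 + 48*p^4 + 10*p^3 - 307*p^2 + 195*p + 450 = (p + 1)*(p^5 - 14*p^4 + 62*p^3 - 52*p^2 - 255*p + 450) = (p + 1)*(p + 2)*(p^4 - 16*p^3 + 94*p^2 - 240*p + 225) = (p - 5)*(p + 1)*(p + 2)*(p^3 - 11*p^2 + 39*p - 45) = (p - 5)*(p - 3)*(p + 1)*(p + 2)*(p^2 - 8*p + 15) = (p - 5)*(p - 3)^2*(p + 1)*(p + 2)*(p - 5)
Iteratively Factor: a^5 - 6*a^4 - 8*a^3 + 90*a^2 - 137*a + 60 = (a - 1)*(a^4 - 5*a^3 - 13*a^2 + 77*a - 60) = (a - 1)^2*(a^3 - 4*a^2 - 17*a + 60) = (a - 3)*(a - 1)^2*(a^2 - a - 20) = (a - 3)*(a - 1)^2*(a + 4)*(a - 5)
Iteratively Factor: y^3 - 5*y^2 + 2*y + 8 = (y - 2)*(y^2 - 3*y - 4) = (y - 4)*(y - 2)*(y + 1)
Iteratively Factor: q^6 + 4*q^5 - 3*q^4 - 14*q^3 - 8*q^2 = (q)*(q^5 + 4*q^4 - 3*q^3 - 14*q^2 - 8*q) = q*(q + 1)*(q^4 + 3*q^3 - 6*q^2 - 8*q) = q^2*(q + 1)*(q^3 + 3*q^2 - 6*q - 8) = q^2*(q - 2)*(q + 1)*(q^2 + 5*q + 4) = q^2*(q - 2)*(q + 1)^2*(q + 4)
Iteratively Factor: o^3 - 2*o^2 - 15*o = (o + 3)*(o^2 - 5*o) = o*(o + 3)*(o - 5)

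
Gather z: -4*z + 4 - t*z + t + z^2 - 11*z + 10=t + z^2 + z*(-t - 15) + 14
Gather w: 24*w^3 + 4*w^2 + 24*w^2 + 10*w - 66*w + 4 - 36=24*w^3 + 28*w^2 - 56*w - 32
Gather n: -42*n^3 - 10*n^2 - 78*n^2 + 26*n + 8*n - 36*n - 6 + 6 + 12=-42*n^3 - 88*n^2 - 2*n + 12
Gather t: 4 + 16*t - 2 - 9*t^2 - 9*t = -9*t^2 + 7*t + 2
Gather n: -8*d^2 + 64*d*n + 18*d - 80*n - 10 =-8*d^2 + 18*d + n*(64*d - 80) - 10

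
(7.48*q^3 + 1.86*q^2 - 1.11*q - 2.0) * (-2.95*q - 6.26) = -22.066*q^4 - 52.3118*q^3 - 8.3691*q^2 + 12.8486*q + 12.52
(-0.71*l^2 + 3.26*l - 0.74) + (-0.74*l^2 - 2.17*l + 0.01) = -1.45*l^2 + 1.09*l - 0.73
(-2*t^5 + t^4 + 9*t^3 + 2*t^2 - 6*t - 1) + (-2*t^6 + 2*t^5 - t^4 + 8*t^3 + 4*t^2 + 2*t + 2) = -2*t^6 + 17*t^3 + 6*t^2 - 4*t + 1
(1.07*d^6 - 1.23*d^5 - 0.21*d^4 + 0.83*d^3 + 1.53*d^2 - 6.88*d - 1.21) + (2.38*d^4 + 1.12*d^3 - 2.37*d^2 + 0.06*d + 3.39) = 1.07*d^6 - 1.23*d^5 + 2.17*d^4 + 1.95*d^3 - 0.84*d^2 - 6.82*d + 2.18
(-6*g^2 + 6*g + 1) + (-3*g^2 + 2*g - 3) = -9*g^2 + 8*g - 2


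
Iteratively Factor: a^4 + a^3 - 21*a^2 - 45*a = (a + 3)*(a^3 - 2*a^2 - 15*a) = (a - 5)*(a + 3)*(a^2 + 3*a) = (a - 5)*(a + 3)^2*(a)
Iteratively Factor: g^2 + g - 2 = (g - 1)*(g + 2)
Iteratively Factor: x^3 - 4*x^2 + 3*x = (x)*(x^2 - 4*x + 3) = x*(x - 3)*(x - 1)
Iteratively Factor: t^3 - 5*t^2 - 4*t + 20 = (t - 5)*(t^2 - 4) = (t - 5)*(t + 2)*(t - 2)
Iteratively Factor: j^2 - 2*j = (j - 2)*(j)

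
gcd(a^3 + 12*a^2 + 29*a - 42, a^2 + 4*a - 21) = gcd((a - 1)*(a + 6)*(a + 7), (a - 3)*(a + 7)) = a + 7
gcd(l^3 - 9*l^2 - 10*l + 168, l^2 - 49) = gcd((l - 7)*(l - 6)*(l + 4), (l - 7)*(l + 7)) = l - 7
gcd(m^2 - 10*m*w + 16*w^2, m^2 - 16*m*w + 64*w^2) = -m + 8*w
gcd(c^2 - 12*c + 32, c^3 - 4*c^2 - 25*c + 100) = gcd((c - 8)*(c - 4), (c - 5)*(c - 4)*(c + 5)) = c - 4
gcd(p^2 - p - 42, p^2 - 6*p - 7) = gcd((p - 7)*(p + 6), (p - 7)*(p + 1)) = p - 7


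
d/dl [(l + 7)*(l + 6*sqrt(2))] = 2*l + 7 + 6*sqrt(2)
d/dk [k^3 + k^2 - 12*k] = 3*k^2 + 2*k - 12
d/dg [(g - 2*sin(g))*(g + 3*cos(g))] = -(g - 2*sin(g))*(3*sin(g) - 1) - (g + 3*cos(g))*(2*cos(g) - 1)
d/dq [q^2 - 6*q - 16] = 2*q - 6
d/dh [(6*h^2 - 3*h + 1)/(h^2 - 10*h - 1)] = (-57*h^2 - 14*h + 13)/(h^4 - 20*h^3 + 98*h^2 + 20*h + 1)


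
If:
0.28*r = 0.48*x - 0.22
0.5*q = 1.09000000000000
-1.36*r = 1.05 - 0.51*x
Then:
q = 2.18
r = -0.77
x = 0.01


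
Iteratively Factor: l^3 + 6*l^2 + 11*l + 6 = (l + 2)*(l^2 + 4*l + 3) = (l + 2)*(l + 3)*(l + 1)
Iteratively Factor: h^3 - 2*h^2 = (h)*(h^2 - 2*h) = h*(h - 2)*(h)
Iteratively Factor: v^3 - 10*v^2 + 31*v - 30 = (v - 5)*(v^2 - 5*v + 6) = (v - 5)*(v - 3)*(v - 2)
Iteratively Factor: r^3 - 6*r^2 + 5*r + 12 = (r - 4)*(r^2 - 2*r - 3) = (r - 4)*(r + 1)*(r - 3)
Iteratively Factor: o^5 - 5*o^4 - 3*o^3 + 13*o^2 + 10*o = (o - 5)*(o^4 - 3*o^2 - 2*o) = (o - 5)*(o + 1)*(o^3 - o^2 - 2*o) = (o - 5)*(o + 1)^2*(o^2 - 2*o) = (o - 5)*(o - 2)*(o + 1)^2*(o)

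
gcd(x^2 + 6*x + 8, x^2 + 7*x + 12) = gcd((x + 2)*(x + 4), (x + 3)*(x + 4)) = x + 4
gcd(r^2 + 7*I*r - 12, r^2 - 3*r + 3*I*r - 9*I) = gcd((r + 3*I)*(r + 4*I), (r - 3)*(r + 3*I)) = r + 3*I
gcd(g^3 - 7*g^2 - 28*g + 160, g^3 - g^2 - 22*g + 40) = g^2 + g - 20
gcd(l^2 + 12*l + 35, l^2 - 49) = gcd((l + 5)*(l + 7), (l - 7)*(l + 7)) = l + 7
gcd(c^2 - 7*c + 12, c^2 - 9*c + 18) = c - 3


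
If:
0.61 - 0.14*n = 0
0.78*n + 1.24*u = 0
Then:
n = 4.36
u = -2.74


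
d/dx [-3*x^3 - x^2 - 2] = x*(-9*x - 2)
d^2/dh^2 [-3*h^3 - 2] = -18*h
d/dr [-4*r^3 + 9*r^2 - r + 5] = -12*r^2 + 18*r - 1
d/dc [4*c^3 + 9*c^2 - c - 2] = 12*c^2 + 18*c - 1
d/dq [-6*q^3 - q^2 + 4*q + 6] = -18*q^2 - 2*q + 4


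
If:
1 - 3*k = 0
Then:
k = 1/3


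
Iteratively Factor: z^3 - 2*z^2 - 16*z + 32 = (z - 4)*(z^2 + 2*z - 8) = (z - 4)*(z - 2)*(z + 4)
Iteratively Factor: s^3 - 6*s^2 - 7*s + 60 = (s - 5)*(s^2 - s - 12) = (s - 5)*(s - 4)*(s + 3)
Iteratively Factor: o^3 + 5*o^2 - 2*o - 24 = (o + 4)*(o^2 + o - 6) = (o - 2)*(o + 4)*(o + 3)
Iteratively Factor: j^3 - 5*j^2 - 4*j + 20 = (j - 2)*(j^2 - 3*j - 10) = (j - 2)*(j + 2)*(j - 5)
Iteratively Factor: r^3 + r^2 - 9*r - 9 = (r + 1)*(r^2 - 9) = (r - 3)*(r + 1)*(r + 3)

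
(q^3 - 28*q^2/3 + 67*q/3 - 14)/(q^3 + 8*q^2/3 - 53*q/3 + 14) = (q - 6)/(q + 6)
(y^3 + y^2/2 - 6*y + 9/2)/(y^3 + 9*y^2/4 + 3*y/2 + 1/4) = 2*(2*y^3 + y^2 - 12*y + 9)/(4*y^3 + 9*y^2 + 6*y + 1)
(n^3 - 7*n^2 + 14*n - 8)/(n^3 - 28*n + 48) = (n - 1)/(n + 6)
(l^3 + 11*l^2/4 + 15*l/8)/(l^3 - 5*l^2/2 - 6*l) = (l + 5/4)/(l - 4)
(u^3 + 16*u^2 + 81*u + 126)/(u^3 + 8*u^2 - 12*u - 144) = (u^2 + 10*u + 21)/(u^2 + 2*u - 24)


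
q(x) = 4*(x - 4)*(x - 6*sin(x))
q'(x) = 4*x + 4*(1 - 6*cos(x))*(x - 4) - 24*sin(x)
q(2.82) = -4.36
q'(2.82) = -27.89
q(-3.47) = 161.51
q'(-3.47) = -221.20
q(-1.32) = -95.60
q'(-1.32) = 28.38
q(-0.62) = -52.97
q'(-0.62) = 83.23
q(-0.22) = -18.39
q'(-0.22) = 86.32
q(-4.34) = 331.22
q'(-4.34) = -145.90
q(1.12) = 49.31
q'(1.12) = 1.47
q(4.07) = 2.48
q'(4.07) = 36.78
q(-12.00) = 974.04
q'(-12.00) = 199.16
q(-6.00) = 307.06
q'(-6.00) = 159.73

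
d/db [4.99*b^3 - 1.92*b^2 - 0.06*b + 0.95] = 14.97*b^2 - 3.84*b - 0.06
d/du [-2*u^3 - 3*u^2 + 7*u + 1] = -6*u^2 - 6*u + 7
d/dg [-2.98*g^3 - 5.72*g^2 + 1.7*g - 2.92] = -8.94*g^2 - 11.44*g + 1.7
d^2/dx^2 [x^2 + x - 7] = 2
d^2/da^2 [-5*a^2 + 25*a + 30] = -10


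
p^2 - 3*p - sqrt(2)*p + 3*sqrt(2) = (p - 3)*(p - sqrt(2))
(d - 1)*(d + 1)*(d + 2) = d^3 + 2*d^2 - d - 2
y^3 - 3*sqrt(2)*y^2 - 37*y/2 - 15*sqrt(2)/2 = (y - 5*sqrt(2))*(y + sqrt(2)/2)*(y + 3*sqrt(2)/2)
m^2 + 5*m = m*(m + 5)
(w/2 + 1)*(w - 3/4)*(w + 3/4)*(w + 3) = w^4/2 + 5*w^3/2 + 87*w^2/32 - 45*w/32 - 27/16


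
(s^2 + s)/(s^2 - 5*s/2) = 2*(s + 1)/(2*s - 5)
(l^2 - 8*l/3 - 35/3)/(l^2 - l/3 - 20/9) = 3*(-3*l^2 + 8*l + 35)/(-9*l^2 + 3*l + 20)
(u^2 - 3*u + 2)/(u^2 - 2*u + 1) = (u - 2)/(u - 1)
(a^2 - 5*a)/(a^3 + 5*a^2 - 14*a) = (a - 5)/(a^2 + 5*a - 14)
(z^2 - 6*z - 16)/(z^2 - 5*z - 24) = (z + 2)/(z + 3)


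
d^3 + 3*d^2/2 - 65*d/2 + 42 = (d - 4)*(d - 3/2)*(d + 7)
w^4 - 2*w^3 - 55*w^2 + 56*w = w*(w - 8)*(w - 1)*(w + 7)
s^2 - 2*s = s*(s - 2)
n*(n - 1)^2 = n^3 - 2*n^2 + n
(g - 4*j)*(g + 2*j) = g^2 - 2*g*j - 8*j^2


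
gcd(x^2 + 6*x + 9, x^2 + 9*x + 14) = 1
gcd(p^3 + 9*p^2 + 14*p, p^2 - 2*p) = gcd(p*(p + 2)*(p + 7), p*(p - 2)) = p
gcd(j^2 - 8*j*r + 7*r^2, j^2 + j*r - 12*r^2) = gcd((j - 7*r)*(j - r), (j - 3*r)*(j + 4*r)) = 1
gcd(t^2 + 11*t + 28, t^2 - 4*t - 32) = t + 4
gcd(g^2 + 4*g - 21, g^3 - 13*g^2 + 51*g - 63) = g - 3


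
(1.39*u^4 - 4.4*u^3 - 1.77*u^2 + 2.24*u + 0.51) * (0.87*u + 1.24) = 1.2093*u^5 - 2.1044*u^4 - 6.9959*u^3 - 0.246*u^2 + 3.2213*u + 0.6324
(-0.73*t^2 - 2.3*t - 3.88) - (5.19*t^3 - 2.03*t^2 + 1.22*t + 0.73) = -5.19*t^3 + 1.3*t^2 - 3.52*t - 4.61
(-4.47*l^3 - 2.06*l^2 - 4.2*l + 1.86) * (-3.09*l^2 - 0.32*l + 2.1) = 13.8123*l^5 + 7.7958*l^4 + 4.2502*l^3 - 8.7294*l^2 - 9.4152*l + 3.906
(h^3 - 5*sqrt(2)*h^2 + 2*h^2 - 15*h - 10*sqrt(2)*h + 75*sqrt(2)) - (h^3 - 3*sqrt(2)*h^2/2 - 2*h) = -7*sqrt(2)*h^2/2 + 2*h^2 - 10*sqrt(2)*h - 13*h + 75*sqrt(2)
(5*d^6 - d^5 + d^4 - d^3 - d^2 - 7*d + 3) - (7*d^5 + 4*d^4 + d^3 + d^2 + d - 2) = 5*d^6 - 8*d^5 - 3*d^4 - 2*d^3 - 2*d^2 - 8*d + 5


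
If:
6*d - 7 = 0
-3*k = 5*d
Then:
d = 7/6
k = -35/18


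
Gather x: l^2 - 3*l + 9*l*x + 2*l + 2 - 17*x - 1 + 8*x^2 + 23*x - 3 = l^2 - l + 8*x^2 + x*(9*l + 6) - 2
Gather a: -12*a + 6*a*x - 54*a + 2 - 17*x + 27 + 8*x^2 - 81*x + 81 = a*(6*x - 66) + 8*x^2 - 98*x + 110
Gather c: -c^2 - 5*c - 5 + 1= -c^2 - 5*c - 4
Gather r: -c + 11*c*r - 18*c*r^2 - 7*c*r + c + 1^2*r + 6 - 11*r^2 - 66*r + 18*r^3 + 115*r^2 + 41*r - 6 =18*r^3 + r^2*(104 - 18*c) + r*(4*c - 24)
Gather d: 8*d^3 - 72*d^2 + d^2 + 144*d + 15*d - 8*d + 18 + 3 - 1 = 8*d^3 - 71*d^2 + 151*d + 20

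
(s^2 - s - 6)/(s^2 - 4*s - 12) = (s - 3)/(s - 6)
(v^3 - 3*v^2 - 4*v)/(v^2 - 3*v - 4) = v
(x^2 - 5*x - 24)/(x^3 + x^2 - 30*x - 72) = (x - 8)/(x^2 - 2*x - 24)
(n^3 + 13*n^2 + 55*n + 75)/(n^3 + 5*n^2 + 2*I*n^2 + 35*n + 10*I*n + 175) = (n^2 + 8*n + 15)/(n^2 + 2*I*n + 35)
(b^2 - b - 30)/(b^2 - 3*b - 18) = (b + 5)/(b + 3)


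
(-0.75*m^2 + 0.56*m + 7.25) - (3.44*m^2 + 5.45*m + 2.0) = -4.19*m^2 - 4.89*m + 5.25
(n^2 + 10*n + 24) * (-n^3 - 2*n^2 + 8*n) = -n^5 - 12*n^4 - 36*n^3 + 32*n^2 + 192*n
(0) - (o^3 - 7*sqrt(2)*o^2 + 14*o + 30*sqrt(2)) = -o^3 + 7*sqrt(2)*o^2 - 14*o - 30*sqrt(2)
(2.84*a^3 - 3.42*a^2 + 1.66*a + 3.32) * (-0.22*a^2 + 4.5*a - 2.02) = -0.6248*a^5 + 13.5324*a^4 - 21.492*a^3 + 13.648*a^2 + 11.5868*a - 6.7064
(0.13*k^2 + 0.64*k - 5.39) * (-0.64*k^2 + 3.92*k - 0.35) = -0.0832*k^4 + 0.1*k^3 + 5.9129*k^2 - 21.3528*k + 1.8865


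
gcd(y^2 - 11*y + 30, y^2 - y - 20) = y - 5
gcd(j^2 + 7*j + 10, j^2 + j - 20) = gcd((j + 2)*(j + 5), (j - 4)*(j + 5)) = j + 5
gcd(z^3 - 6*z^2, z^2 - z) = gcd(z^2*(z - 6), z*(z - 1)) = z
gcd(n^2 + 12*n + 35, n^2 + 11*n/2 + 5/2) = n + 5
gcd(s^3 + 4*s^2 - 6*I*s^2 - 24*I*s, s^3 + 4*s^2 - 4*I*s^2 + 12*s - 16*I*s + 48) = s^2 + s*(4 - 6*I) - 24*I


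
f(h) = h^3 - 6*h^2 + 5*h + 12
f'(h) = 3*h^2 - 12*h + 5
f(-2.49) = -53.09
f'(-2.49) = 53.48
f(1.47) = 9.56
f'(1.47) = -6.16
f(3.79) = -0.79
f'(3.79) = 2.61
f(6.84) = 85.50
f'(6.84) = 63.28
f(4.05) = 0.27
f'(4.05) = 5.61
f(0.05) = 12.24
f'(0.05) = 4.41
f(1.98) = 6.14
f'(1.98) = -7.00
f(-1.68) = -18.08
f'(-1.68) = 33.63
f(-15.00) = -4788.00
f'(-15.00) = 860.00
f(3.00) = 0.00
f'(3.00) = -4.00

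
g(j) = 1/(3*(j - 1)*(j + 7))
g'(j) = -1/(3*(j - 1)*(j + 7)^2) - 1/(3*(j - 1)^2*(j + 7))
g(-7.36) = 0.11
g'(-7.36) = 0.32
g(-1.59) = -0.02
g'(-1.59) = -0.00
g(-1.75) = -0.02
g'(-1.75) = -0.00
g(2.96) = 0.02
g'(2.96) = -0.01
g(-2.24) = -0.02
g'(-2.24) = -0.00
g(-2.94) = -0.02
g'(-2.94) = -0.00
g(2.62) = 0.02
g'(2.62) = -0.02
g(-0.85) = -0.03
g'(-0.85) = -0.01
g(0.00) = -0.05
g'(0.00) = -0.04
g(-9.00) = 0.02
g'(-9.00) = 0.01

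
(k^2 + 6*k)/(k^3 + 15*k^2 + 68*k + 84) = k/(k^2 + 9*k + 14)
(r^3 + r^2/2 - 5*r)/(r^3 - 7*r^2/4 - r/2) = 2*(2*r + 5)/(4*r + 1)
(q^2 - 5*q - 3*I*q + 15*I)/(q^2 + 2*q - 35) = (q - 3*I)/(q + 7)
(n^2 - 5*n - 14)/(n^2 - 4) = (n - 7)/(n - 2)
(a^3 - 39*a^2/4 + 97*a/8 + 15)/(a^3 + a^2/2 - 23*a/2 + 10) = (a^2 - 29*a/4 - 6)/(a^2 + 3*a - 4)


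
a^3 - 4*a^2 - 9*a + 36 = (a - 4)*(a - 3)*(a + 3)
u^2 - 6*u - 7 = (u - 7)*(u + 1)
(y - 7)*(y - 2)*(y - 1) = y^3 - 10*y^2 + 23*y - 14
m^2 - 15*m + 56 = (m - 8)*(m - 7)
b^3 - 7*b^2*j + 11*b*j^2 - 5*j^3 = (b - 5*j)*(b - j)^2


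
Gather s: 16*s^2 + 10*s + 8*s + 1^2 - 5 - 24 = 16*s^2 + 18*s - 28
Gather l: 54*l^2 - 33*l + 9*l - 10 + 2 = 54*l^2 - 24*l - 8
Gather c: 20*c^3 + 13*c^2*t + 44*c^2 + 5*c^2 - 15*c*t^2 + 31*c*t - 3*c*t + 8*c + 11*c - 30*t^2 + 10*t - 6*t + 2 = 20*c^3 + c^2*(13*t + 49) + c*(-15*t^2 + 28*t + 19) - 30*t^2 + 4*t + 2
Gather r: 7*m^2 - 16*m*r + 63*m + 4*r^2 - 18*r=7*m^2 + 63*m + 4*r^2 + r*(-16*m - 18)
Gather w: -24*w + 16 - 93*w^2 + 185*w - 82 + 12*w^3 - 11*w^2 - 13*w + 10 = 12*w^3 - 104*w^2 + 148*w - 56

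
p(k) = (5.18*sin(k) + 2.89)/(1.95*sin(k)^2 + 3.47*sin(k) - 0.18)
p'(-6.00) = -16.13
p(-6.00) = 4.61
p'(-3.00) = 23.81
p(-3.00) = -3.42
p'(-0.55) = -3.13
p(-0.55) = -0.12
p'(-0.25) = -10.08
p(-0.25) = -1.75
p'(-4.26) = 0.63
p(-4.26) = 1.67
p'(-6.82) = -3.23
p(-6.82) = -0.17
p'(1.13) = -0.61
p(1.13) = 1.66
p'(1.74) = 0.20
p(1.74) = 1.56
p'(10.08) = 2.52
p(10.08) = 0.17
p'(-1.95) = 1.15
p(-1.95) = 1.12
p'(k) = (-3.9*sin(k)*cos(k) - 3.47*cos(k))*(5.18*sin(k) + 2.89)/(1.95*sin(k)^2 + 3.47*sin(k) - 0.18)^2 + 5.18*cos(k)/(1.95*sin(k)^2 + 3.47*sin(k) - 0.18) = (-11.271*sin(k) + 5.0505*cos(2*k) - 16.0112)*cos(k)/(1.95*sin(k)^2 + 3.47*sin(k) - 0.18)^2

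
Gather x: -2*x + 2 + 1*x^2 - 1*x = x^2 - 3*x + 2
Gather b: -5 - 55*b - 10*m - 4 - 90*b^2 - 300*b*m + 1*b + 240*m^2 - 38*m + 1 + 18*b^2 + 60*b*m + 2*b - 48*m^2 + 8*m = -72*b^2 + b*(-240*m - 52) + 192*m^2 - 40*m - 8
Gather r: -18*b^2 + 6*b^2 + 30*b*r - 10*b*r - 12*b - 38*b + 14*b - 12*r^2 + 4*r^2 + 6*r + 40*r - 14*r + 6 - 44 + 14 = -12*b^2 - 36*b - 8*r^2 + r*(20*b + 32) - 24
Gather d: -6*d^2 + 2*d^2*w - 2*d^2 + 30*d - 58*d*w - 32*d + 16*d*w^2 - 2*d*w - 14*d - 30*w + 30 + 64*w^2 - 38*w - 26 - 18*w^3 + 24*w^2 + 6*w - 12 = d^2*(2*w - 8) + d*(16*w^2 - 60*w - 16) - 18*w^3 + 88*w^2 - 62*w - 8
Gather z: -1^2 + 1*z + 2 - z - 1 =0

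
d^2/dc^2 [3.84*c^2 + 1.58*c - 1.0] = 7.68000000000000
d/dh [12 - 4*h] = -4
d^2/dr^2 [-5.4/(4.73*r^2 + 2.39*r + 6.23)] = (241.62732*r^2 + 122.09076*r - 5.4*(9.46*r + 2.39)*(18.92*r + 4.78) + 318.25332)/(4.73*r^2 + 2.39*r + 6.23)^3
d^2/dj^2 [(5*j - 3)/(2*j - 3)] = 36/(2*j - 3)^3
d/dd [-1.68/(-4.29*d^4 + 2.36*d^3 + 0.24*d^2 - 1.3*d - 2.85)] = (-28.8288*d^3 + 11.8944*d^2 + 0.8064*d - 2.184)/(4.29*d^4 - 2.36*d^3 - 0.24*d^2 + 1.3*d + 2.85)^2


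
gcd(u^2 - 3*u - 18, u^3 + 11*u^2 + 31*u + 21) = u + 3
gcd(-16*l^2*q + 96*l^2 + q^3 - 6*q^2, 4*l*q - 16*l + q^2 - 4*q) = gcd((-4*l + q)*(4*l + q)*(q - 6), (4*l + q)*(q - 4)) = 4*l + q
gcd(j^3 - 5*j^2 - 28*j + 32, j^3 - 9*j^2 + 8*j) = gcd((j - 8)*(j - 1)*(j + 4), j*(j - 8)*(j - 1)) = j^2 - 9*j + 8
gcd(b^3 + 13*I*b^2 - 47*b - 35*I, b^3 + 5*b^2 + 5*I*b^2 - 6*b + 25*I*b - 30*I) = b + 5*I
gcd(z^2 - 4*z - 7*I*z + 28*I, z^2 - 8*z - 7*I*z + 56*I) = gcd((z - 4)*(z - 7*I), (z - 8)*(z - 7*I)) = z - 7*I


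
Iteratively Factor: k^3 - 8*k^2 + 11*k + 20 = (k - 4)*(k^2 - 4*k - 5) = (k - 4)*(k + 1)*(k - 5)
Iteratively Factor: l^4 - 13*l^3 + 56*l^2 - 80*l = (l - 4)*(l^3 - 9*l^2 + 20*l) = (l - 5)*(l - 4)*(l^2 - 4*l) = l*(l - 5)*(l - 4)*(l - 4)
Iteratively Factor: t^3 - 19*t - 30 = (t + 3)*(t^2 - 3*t - 10) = (t + 2)*(t + 3)*(t - 5)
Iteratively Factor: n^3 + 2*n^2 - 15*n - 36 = (n - 4)*(n^2 + 6*n + 9) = (n - 4)*(n + 3)*(n + 3)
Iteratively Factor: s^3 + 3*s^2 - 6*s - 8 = (s + 4)*(s^2 - s - 2) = (s + 1)*(s + 4)*(s - 2)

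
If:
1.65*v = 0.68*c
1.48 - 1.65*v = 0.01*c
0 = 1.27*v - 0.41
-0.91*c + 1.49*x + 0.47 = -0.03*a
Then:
No Solution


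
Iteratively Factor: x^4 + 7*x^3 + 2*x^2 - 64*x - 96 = (x + 4)*(x^3 + 3*x^2 - 10*x - 24) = (x + 4)^2*(x^2 - x - 6) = (x - 3)*(x + 4)^2*(x + 2)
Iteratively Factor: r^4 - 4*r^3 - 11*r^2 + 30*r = (r + 3)*(r^3 - 7*r^2 + 10*r) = r*(r + 3)*(r^2 - 7*r + 10) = r*(r - 5)*(r + 3)*(r - 2)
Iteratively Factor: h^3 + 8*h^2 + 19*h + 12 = (h + 4)*(h^2 + 4*h + 3) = (h + 3)*(h + 4)*(h + 1)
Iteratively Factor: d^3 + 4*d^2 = (d + 4)*(d^2) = d*(d + 4)*(d)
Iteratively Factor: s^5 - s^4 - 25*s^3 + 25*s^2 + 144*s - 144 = (s + 4)*(s^4 - 5*s^3 - 5*s^2 + 45*s - 36) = (s - 4)*(s + 4)*(s^3 - s^2 - 9*s + 9) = (s - 4)*(s - 3)*(s + 4)*(s^2 + 2*s - 3) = (s - 4)*(s - 3)*(s + 3)*(s + 4)*(s - 1)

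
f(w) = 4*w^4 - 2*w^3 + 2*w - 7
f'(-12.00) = -28510.00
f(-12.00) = 86369.00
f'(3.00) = 380.00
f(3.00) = 269.00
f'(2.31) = 167.21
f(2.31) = 86.86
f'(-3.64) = -849.15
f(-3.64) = 784.38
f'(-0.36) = 0.48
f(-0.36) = -7.56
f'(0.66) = 3.99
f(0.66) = -5.50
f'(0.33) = 1.92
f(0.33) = -6.36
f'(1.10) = 16.04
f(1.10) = -1.61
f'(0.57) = 3.01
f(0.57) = -5.81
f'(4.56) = 1394.34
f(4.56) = 1541.98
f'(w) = 16*w^3 - 6*w^2 + 2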